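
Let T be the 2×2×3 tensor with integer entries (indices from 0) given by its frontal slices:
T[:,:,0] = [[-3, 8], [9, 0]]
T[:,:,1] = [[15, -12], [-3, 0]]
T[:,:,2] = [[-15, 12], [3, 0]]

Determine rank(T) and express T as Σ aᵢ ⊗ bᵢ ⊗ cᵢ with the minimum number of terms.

rank(T) = 2

Lower bound: the mode-3 unfolding of T (rows indexed by k, columns by (i,j) = (0,0), (0,1), (1,0), (1,1)) is [[-3, 8, 9, 0], [15, -12, -3, 0], [-15, 12, 3, 0]].
There the 2×2 minor on rows k ∈ {0, 1}, columns (i,j) ∈ {(0,0), (0,1)} is det [[-3, 8], [15, -12]] = -84 ≠ 0, so this unfolding has rank ≥ 2; CP rank is at least every unfolding rank, so rank(T) ≥ 2. (This is only a lower bound: in general the CP rank may exceed every unfolding rank, so we still need to exhibit 2 rank-1 terms summing to T.)
Upper bound — finding two terms. Write S_k = T[:,:,k] for the frontal slices: S₀ = [[-3, 8], [9, 0]], S₁ = [[15, -12], [-3, 0]], S₂ = [[-15, 12], [3, 0]].
If T = a₁ ⊗ b₁ ⊗ c₁ + a₂ ⊗ b₂ ⊗ c₂ then each S_k = c₁[k]·a₁b₁ᵀ + c₂[k]·a₂b₂ᵀ. S₀ and S₁ are linearly independent, so a₁b₁ᵀ and a₂b₂ᵀ must span the same plane of matrices: they are the rank-1 matrices of the form x·S₀ + y·S₁.
det(x·S₀ + y·S₁) is −72·x² + 132·xy − 36·y² = (-12)·(2·x − 3·y)(3·x − y), vanishing at (x:y) = (3:2) and (1:3).
M₁ = 3·S₀ + 2·S₁ = [[21, 0], [21, 0]] = 21·(1, 1)(1, 0)ᵀ and M₂ = S₀ + 3·S₁ = [[42, -28], [0, 0]] = 14·(1, 0)(3, -2)ᵀ, so take a₁ = (1, 1), b₁ = (1, 0), a₂ = (1, 0), b₂ = (3, -2).
Each slice is an integer combination of E₁ = a₁b₁ᵀ and E₂ = a₂b₂ᵀ: S₀ = 9·E₁ − 4·E₂, S₁ = −3·E₁ + 6·E₂, S₂ = 3·E₁ − 6·E₂; reading off coefficients, c₁ = (9, -3, 3) and c₂ = (-4, 6, -6).
Hence T = (1, 1) ⊗ (1, 0) ⊗ (9, -3, 3) + (1, 0) ⊗ (3, -2) ⊗ (-4, 6, -6), so rank(T) ≤ 2.
These bounds meet, so rank(T) = 2.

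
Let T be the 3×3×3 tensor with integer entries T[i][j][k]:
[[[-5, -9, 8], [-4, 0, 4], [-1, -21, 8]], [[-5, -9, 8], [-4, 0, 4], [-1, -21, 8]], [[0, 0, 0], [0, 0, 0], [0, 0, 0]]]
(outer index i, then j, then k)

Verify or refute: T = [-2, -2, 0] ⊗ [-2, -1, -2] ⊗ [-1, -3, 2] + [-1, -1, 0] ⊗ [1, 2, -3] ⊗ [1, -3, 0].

Reconstruct entrywise from the claimed factors. For example, T[1,2,1] = -21 and Σₗ aₗ[1]bₗ[2]cₗ[1] = (-2)·(-2)·(-3) + (-1)·(-3)·(-3) = -21; checking all 27 entries, every one matches. The claim holds.

Yes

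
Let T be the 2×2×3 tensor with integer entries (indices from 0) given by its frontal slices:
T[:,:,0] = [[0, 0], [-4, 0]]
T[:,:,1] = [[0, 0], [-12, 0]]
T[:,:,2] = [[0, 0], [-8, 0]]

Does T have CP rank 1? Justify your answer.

Yes

If T = a ⊗ b ⊗ c then every fibre of T is a multiple of the corresponding factor, so read the factors off the fibres through the nonzero entry T[1,0,0] = -4.
The mode-1 fibre T[:,0,0] = [0, -4] gives a = [0, 1] (primitive direction); the mode-2 fibre T[1,:,0] = [-4, 0] gives b = [1, 0]; then c[k] = T[1,0,k] / (a[1]·b[0]) = [-4, -12, -8] / 1 = [-4, -12, -8].
Expanding [0, 1] ⊗ [1, 0] ⊗ [-4, -12, -8] reproduces all 12 entries of T, so T = [0, 1] ⊗ [1, 0] ⊗ [-4, -12, -8] and rank(T) ≤ 1.
Equivalently every frontal slice T[:,:,k] is c[k] times the rank-1 matrix [0, 1] ⊗ [1, 0]. So T has rank 1 (it is nonzero).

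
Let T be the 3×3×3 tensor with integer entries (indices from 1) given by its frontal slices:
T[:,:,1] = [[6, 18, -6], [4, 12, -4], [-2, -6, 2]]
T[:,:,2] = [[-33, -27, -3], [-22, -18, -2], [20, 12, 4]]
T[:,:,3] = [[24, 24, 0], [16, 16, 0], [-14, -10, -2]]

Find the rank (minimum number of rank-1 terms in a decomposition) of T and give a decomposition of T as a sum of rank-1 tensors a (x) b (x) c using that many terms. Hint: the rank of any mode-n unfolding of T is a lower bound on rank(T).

Lower bound: the mode-2 unfolding of T (rows indexed by j, columns by (i,k) = (1,1), (1,2), (1,3), (2,1), (2,2), (2,3), (3,1), (3,2), (3,3)) is [[6, -33, 24, 4, -22, 16, -2, 20, -14], [18, -27, 24, 12, -18, 16, -6, 12, -10], [-6, -3, 0, -4, -2, 0, 2, 4, -2]].
There the 2×2 minor on rows j ∈ {1, 2}, columns (i,k) ∈ {(1,1), (1,2)} is det [[6, -33], [18, -27]] = 432 ≠ 0, so this unfolding has rank ≥ 2; CP rank is at least every unfolding rank, so rank(T) ≥ 2. (Flattening ranks never certify an upper bound on CP rank; for that we must actually write T with 2 rank-1 terms.)
Upper bound — finding two terms. Write S_k = T[:,:,k] for the frontal slices: S₁ = [[6, 18, -6], [4, 12, -4], [-2, -6, 2]], S₂ = [[-33, -27, -3], [-22, -18, -2], [20, 12, 4]], S₃ = [[24, 24, 0], [16, 16, 0], [-14, -10, -2]].
If T = a₁ (x) b₁ (x) c₁ + a₂ (x) b₂ (x) c₂ then each S_k = c₁[k]·a₁b₁ᵀ + c₂[k]·a₂b₂ᵀ. S₁ and S₂ are linearly independent, so a₁b₁ᵀ and a₂b₂ᵀ must span the same plane of matrices: they are the rank-1 matrices of the form x·S₁ + y·S₂.
The 2×2 minor of x·S₁ + y·S₂ on rows {1,3}, columns {1,2} is −144·xy + 144·y² = (-144)·(x − y)(y), vanishing at (x:y) = (1:1) and (1:0).
M₁ = S₁ + S₂ = [[-27, -9, -9], [-18, -6, -6], [18, 6, 6]] = (-3)·(3, 2, -2)(3, 1, 1)ᵀ and M₂ = S₁ = [[6, 18, -6], [4, 12, -4], [-2, -6, 2]] = 2·(3, 2, -1)(1, 3, -1)ᵀ, so take a₁ = (3, 2, -2), b₁ = (3, 1, 1), a₂ = (3, 2, -1), b₂ = (1, 3, -1).
Each slice is an integer combination of E₁ = a₁b₁ᵀ and E₂ = a₂b₂ᵀ: S₁ = 2·E₂, S₂ = −3·E₁ − 2·E₂, S₃ = 2·E₁ + 2·E₂; reading off coefficients, c₁ = (0, -3, 2) and c₂ = (2, -2, 2).
Hence T = (3, 2, -2) (x) (3, 1, 1) (x) (0, -3, 2) + (3, 2, -1) (x) (1, 3, -1) (x) (2, -2, 2), so rank(T) ≤ 2.
These bounds meet, so rank(T) = 2.
Check entry T[3,2,3] = -10: (-2)·(1)·(2) + (-1)·(3)·(2) = -10.

rank(T) = 2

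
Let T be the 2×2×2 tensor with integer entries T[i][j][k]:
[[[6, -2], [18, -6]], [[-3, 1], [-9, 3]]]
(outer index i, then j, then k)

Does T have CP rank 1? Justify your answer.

If T = a ⊗ b ⊗ c then every fibre of T is a multiple of the corresponding factor, so read the factors off the fibres through the nonzero entry T[0,0,0] = 6.
The mode-1 fibre T[:,0,0] = [6, -3] gives a = [2, -1] (primitive direction); the mode-2 fibre T[0,:,0] = [6, 18] gives b = [1, 3]; then c[k] = T[0,0,k] / (a[0]·b[0]) = [6, -2] / 2 = [3, -1].
Expanding [2, -1] ⊗ [1, 3] ⊗ [3, -1] reproduces all 8 entries of T, so T = [2, -1] ⊗ [1, 3] ⊗ [3, -1] and rank(T) ≤ 1.
Equivalently every frontal slice T[:,:,k] is c[k] times the rank-1 matrix [2, -1] ⊗ [1, 3]. So T has rank 1 (it is nonzero).

Yes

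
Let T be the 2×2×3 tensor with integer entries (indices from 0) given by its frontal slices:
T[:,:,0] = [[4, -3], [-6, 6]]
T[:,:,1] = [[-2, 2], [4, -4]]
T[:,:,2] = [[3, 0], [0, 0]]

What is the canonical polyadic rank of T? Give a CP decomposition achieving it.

Lower bound: the mode-1 unfolding of T (rows indexed by i, columns by (j,k) = (0,0), (0,1), (0,2), (1,0), (1,1), (1,2)) is [[4, -2, 3, -3, 2, 0], [-6, 4, 0, 6, -4, 0]].
There the 2×2 minor on rows i ∈ {0, 1}, columns (j,k) ∈ {(0,0), (0,1)} is det [[4, -2], [-6, 4]] = 4 ≠ 0, so this unfolding has rank ≥ 2; CP rank is at least every unfolding rank, so rank(T) ≥ 2. (Flattening ranks never certify an upper bound on CP rank; for that we must actually write T with 2 rank-1 terms.)
Upper bound — finding two terms. Write S_k = T[:,:,k] for the frontal slices: S₀ = [[4, -3], [-6, 6]], S₁ = [[-2, 2], [4, -4]], S₂ = [[3, 0], [0, 0]].
If T = a₁ (x) b₁ (x) c₁ + a₂ (x) b₂ (x) c₂ then each S_k = c₁[k]·a₁b₁ᵀ + c₂[k]·a₂b₂ᵀ. S₀ and S₁ are linearly independent, so a₁b₁ᵀ and a₂b₂ᵀ must span the same plane of matrices: they are the rank-1 matrices of the form x·S₀ + y·S₁.
det(x·S₀ + y·S₁) is 6·x² − 4·xy = 2·(3·x − 2·y)(x), vanishing at (x:y) = (2:3) and (0:1).
M₁ = 2·S₀ + 3·S₁ = [[2, 0], [0, 0]] = 2·[1, 0][1, 0]ᵀ and M₂ = S₁ = [[-2, 2], [4, -4]] = (-2)·[1, -2][1, -1]ᵀ, so take a₁ = [1, 0], b₁ = [1, 0], a₂ = [1, -2], b₂ = [1, -1].
Each slice is an integer combination of E₁ = a₁b₁ᵀ and E₂ = a₂b₂ᵀ: S₀ = E₁ + 3·E₂, S₁ = −2·E₂, S₂ = 3·E₁; reading off coefficients, c₁ = [1, 0, 3] and c₂ = [3, -2, 0].
Hence T = [1, 0] (x) [1, 0] (x) [1, 0, 3] + [1, -2] (x) [1, -1] (x) [3, -2, 0], so rank(T) ≤ 2.
These bounds meet, so rank(T) = 2.
Check entry T[0,0,2] = 3: (1)·(1)·(3) + (1)·(1)·(0) = 3.

rank(T) = 2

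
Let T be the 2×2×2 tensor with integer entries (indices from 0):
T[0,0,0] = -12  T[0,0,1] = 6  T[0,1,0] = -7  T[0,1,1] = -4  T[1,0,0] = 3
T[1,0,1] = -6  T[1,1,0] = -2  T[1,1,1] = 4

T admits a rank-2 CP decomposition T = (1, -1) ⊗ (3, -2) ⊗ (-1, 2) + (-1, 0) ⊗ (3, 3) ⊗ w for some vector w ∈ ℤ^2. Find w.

Subtract the known terms from T to get the rank-1 residual R = (-1, 0) ⊗ (3, 3) ⊗ w, so R[i,j,k] = a[i]·b[j]·w[k]. Pick indices with nonzero a[0]·b[0] = (-1)·(3) = -3. Only the fibre through (0,0,·) is needed: R[0,0,:] = T[0,0,:] − Σₗ aₗ[0]bₗ[0]cₗ = [-12, 6] − (1)·(3)·(-1, 2) = [-9, 0]. Then w[k] = R[0,0,k] / -3 for each k, giving w = [-9, 0] / -3 = (3, 0).

w = (3, 0)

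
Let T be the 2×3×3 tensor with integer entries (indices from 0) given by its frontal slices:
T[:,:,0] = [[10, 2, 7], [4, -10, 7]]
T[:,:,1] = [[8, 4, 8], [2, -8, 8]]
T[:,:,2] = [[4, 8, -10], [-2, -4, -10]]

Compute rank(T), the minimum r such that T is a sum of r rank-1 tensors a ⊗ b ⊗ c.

Lower bound: the mode-2 unfolding of T (rows indexed by j, columns by (i,k) = (0,0), (0,1), (0,2), (1,0), (1,1), (1,2)) is [[10, 8, 4, 4, 2, -2], [2, 4, 8, -10, -8, -4], [7, 8, -10, 7, 8, -10]].
There the 3×3 minor on rows j ∈ {0, 1, 2}, columns (i,k) ∈ {(0,0), (0,1), (0,2)} is det [[10, 8, 4], [2, 4, 8], [7, 8, -10]] = -480 ≠ 0, so this unfolding has rank ≥ 3; CP rank is at least every unfolding rank, so rank(T) ≥ 3. (This is only a lower bound: in general the CP rank may exceed every unfolding rank, so we still need to exhibit 3 rank-1 terms summing to T.)
Upper bound: T is a sum of 3 rank-1 terms, T = [1, 1] ⊗ [1, -1, 2] ⊗ [4, 4, -4] + [1, 1] ⊗ [2, -2, -1] ⊗ [1, 0, 2] + [2, -1] ⊗ [1, 2, 0] ⊗ [2, 2, 2] (one valid choice — decompositions are not unique — normalised so each a, b is primitive with positive first nonzero entry; check it by expanding all entries), so rank(T) ≤ 3.
These bounds meet, so rank(T) = 3.
Check entry T[1,1,1] = -8: (1)·(-1)·(4) + (1)·(-2)·(0) + (-1)·(2)·(2) = -8.

3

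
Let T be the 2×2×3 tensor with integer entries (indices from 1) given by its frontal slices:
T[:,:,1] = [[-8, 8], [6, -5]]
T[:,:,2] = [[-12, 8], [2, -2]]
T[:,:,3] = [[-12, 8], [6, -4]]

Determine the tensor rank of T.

3

Lower bound: the mode-3 unfolding of T (rows indexed by k, columns by (i,j) = (1,1), (1,2), (2,1), (2,2)) is [[-8, 8, 6, -5], [-12, 8, 2, -2], [-12, 8, 6, -4]].
There the 3×3 minor on rows k ∈ {1, 2, 3}, columns (i,j) ∈ {(1,1), (1,2), (2,1)} is det [[-8, 8, 6], [-12, 8, 2], [-12, 8, 6]] = 128 ≠ 0, so this unfolding has rank ≥ 3; CP rank is at least every unfolding rank, so rank(T) ≥ 3. (Unfolding ranks only ever bound the CP rank from below — rank(T) can be strictly larger than all of them — so the matching upper bound has to come from an explicit 3-term decomposition.)
Upper bound: T is a sum of 3 rank-1 terms, T = [0, 1] ⊗ [2, -1] ⊗ [1, -2, 0] + [2, -1] ⊗ [1, -1] ⊗ [-4, -4, -4] + [2, -1] ⊗ [1, 0] ⊗ [0, -2, -2] (written with every a and b primitive with positive leading entry and the scale carried by c; CP decompositions are not unique, and this one is verified by expanding entrywise), so rank(T) ≤ 3.
These bounds meet, so rank(T) = 3.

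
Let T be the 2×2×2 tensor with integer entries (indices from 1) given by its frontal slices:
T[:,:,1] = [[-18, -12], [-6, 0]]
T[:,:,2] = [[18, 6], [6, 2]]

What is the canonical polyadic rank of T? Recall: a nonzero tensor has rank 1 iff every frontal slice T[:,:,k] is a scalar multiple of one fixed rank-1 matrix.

Lower bound: in the mode-3 unfolding of T (rows indexed by k, columns by (i,j)) the 2×2 minor on rows k ∈ {1, 2}, columns (i,j) ∈ {(1,1), (1,2)} is det [[-18, -12], [18, 6]] = 108 ≠ 0, so that unfolding has rank ≥ 2 and hence rank(T) ≥ 2 (CP rank is at least every unfolding rank, though it can be larger).
Upper bound: with S_k = T[:,:,k], the two rank-1 terms a₁b₁ᵀ, a₂b₂ᵀ are the rank-1 members of the pencil x·S₁ + y·S₂.
det(x·S₁ + y·S₂) is −72·x² + 72·xy = (-72)·(x − y)(x), vanishing at (x:y) = (1:1) and (0:1).
M₁ = S₁ + S₂ = [[0, -6], [0, 2]] = (-2)·(3, -1)(0, 1)ᵀ and M₂ = S₂ = [[18, 6], [6, 2]] = 2·(3, 1)(3, 1)ᵀ, so take a₁ = (3, -1), b₁ = (0, 1), a₂ = (3, 1), b₂ = (3, 1).
Each slice is an integer combination of E₁ = a₁b₁ᵀ and E₂ = a₂b₂ᵀ: S₁ = −2·E₁ − 2·E₂, S₂ = 2·E₂; reading off coefficients, c₁ = (-2, 0) and c₂ = (-2, 2).
Hence T = (3, -1) ⊗ (0, 1) ⊗ (-2, 0) + (3, 1) ⊗ (3, 1) ⊗ (-2, 2), so rank(T) ≤ 2.
These bounds meet, so rank(T) = 2.

2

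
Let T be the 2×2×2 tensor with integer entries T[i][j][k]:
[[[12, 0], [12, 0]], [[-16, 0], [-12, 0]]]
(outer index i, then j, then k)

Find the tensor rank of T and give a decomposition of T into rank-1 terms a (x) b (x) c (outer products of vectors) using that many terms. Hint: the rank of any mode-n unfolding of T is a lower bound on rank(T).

Lower bound: the mode-2 unfolding of T (rows indexed by j, columns by (i,k) = (0,0), (0,1), (1,0), (1,1)) is [[12, 0, -16, 0], [12, 0, -12, 0]].
There the 2×2 minor on rows j ∈ {0, 1}, columns (i,k) ∈ {(0,0), (1,0)} is det [[12, -16], [12, -12]] = 48 ≠ 0, so this unfolding has rank ≥ 2; CP rank is at least every unfolding rank, so rank(T) ≥ 2. (Flattening ranks never certify an upper bound on CP rank; for that we must actually write T with 2 rank-1 terms.)
Upper bound — finding two terms. Every mode-3 slice of T is a multiple of one matrix: T[:,:,k] = c[k]·M with c = [1, 0] and M = [[12, 12], [-16, -12]] (rows indexed by i, columns by j). So it suffices to write M as a sum of two rank-1 matrices.
Splitting M by its rows (i = 0, 1), M = [1, 0][12, 12]ᵀ + [0, 1][-16, -12]ᵀ.
Hence T = [1, 0] (x) [12, 12] (x) [1, 0] + [0, 1] (x) [-16, -12] (x) [1, 0], so rank(T) ≤ 2.
These bounds meet, so rank(T) = 2.

rank(T) = 2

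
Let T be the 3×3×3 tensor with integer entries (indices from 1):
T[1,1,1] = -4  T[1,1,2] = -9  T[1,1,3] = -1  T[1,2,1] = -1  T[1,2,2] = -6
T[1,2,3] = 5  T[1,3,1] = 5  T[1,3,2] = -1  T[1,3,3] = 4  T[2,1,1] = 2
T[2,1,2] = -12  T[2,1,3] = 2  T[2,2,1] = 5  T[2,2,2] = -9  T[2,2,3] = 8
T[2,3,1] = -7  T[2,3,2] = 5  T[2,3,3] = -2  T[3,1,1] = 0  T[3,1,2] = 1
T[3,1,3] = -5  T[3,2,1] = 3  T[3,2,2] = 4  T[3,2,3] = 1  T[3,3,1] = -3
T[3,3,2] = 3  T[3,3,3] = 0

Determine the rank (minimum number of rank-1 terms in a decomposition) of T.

Lower bound: the mode-3 unfolding of T (rows indexed by k, columns by (i,j) = (1,1), (1,2), (1,3), (2,1), (2,2), (2,3), (3,1), (3,2), (3,3)) is [[-4, -1, 5, 2, 5, -7, 0, 3, -3], [-9, -6, -1, -12, -9, 5, 1, 4, 3], [-1, 5, 4, 2, 8, -2, -5, 1, 0]].
There the 3×3 minor on rows k ∈ {1, 2, 3}, columns (i,j) ∈ {(1,1), (1,2), (1,3)} is det [[-4, -1, 5], [-9, -6, -1], [-1, 5, 4]] = -216 ≠ 0, so this unfolding has rank ≥ 3; CP rank is at least every unfolding rank, so rank(T) ≥ 3. (Unfolding ranks only ever bound the CP rank from below — rank(T) can be strictly larger than all of them — so the matching upper bound has to come from an explicit 3-term decomposition.)
Upper bound: T is a sum of 3 rank-1 terms, T = [1, -2, -1] ⊗ [1, 1, -2] ⊗ [-2, 1, -1] + [1, 1, 1] ⊗ [2, -1, -1] ⊗ [-1, -1, -2] + [2, 2, -1] ⊗ [1, 1, 0] ⊗ [0, -4, 2] (written with every a and b primitive with positive leading entry and the scale carried by c; CP decompositions are not unique, and this one is verified by expanding entrywise), so rank(T) ≤ 3.
These bounds meet, so rank(T) = 3.

3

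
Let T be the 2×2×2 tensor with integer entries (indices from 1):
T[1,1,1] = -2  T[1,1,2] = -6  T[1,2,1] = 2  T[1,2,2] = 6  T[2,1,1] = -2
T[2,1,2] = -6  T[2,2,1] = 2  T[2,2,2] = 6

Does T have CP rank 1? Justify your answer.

Yes

The mode-1 fibre T[:,1,1] = [-2, -2] gives a = [1, 1] (primitive direction); the mode-2 fibre T[1,:,1] = [-2, 2] gives b = [1, -1]; then c[k] = T[1,1,k] / (a[1]·b[1]) = [-2, -6] / 1 = [-2, -6].
Expanding [1, 1] ⊗ [1, -1] ⊗ [-2, -6] reproduces all 8 entries of T, so T = [1, 1] ⊗ [1, -1] ⊗ [-2, -6] and rank(T) ≤ 1.
Equivalently every frontal slice T[:,:,k] is c[k] times the rank-1 matrix [1, 1] ⊗ [1, -1]. So T has rank 1 (it is nonzero).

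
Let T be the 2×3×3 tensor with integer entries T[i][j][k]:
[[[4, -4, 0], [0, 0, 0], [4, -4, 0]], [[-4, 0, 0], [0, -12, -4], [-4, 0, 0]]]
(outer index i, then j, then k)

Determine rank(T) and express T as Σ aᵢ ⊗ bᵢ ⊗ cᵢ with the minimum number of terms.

Lower bound: the mode-3 unfolding of T (rows indexed by k, columns by (i,j) = (0,0), (0,1), (0,2), (1,0), (1,1), (1,2)) is [[4, 0, 4, -4, 0, -4], [-4, 0, -4, 0, -12, 0], [0, 0, 0, 0, -4, 0]].
There the 3×3 minor on rows k ∈ {0, 1, 2}, columns (i,j) ∈ {(0,0), (1,0), (1,1)} is det [[4, -4, 0], [-4, 0, -12], [0, 0, -4]] = 64 ≠ 0, so this unfolding has rank ≥ 3; CP rank is at least every unfolding rank, so rank(T) ≥ 3. (This is only a lower bound: in general the CP rank may exceed every unfolding rank, so we still need to exhibit 3 rank-1 terms summing to T.)
Upper bound: T is a sum of 3 rank-1 terms, T = [0, 1] ⊗ [0, 1, 0] ⊗ [0, -8, -4] + [0, 1] ⊗ [1, 1, 1] ⊗ [0, -4, 0] + [1, -1] ⊗ [1, 0, 1] ⊗ [4, -4, 0] (one valid choice — decompositions are not unique — normalised so each a, b is primitive with positive first nonzero entry; check it by expanding all entries), so rank(T) ≤ 3.
These bounds meet, so rank(T) = 3.
Check entry T[0,0,0] = 4: (0)·(0)·(0) + (0)·(1)·(0) + (1)·(1)·(4) = 4.

rank(T) = 3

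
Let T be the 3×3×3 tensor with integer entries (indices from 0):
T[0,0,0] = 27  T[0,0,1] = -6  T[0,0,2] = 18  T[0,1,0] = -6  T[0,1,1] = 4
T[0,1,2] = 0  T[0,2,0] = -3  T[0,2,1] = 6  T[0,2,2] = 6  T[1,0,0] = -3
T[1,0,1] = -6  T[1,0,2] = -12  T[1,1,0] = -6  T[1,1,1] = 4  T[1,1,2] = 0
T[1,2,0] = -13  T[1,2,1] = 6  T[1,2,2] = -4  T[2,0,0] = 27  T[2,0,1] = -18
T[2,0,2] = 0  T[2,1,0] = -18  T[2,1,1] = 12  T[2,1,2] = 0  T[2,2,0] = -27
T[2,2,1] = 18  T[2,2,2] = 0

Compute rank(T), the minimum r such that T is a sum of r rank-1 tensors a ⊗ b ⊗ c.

Lower bound: the mode-2 unfolding of T (rows indexed by j, columns by (i,k) = (0,0), (0,1), (0,2), (1,0), (1,1), (1,2), (2,0), (2,1), (2,2)) is [[27, -6, 18, -3, -6, -12, 27, -18, 0], [-6, 4, 0, -6, 4, 0, -18, 12, 0], [-3, 6, 6, -13, 6, -4, -27, 18, 0]].
There the 2×2 minor on rows j ∈ {0, 1}, columns (i,k) ∈ {(0,0), (0,1)} is det [[27, -6], [-6, 4]] = 72 ≠ 0, so this unfolding has rank ≥ 2; CP rank is at least every unfolding rank, so rank(T) ≥ 2. (This is only a lower bound: in general the CP rank may exceed every unfolding rank, so we still need to exhibit 2 rank-1 terms summing to T.)
Upper bound — finding two terms. Write S_k = T[:,:,k] for the frontal slices: S₀ = [[27, -6, -3], [-3, -6, -13], [27, -18, -27]], S₁ = [[-6, 4, 6], [-6, 4, 6], [-18, 12, 18]], S₂ = [[18, 0, 6], [-12, 0, -4], [0, 0, 0]].
If T = a₁ ⊗ b₁ ⊗ c₁ + a₂ ⊗ b₂ ⊗ c₂ then each S_k = c₁[k]·a₁b₁ᵀ + c₂[k]·a₂b₂ᵀ. S₀ and S₁ are linearly independent, so a₁b₁ᵀ and a₂b₂ᵀ must span the same plane of matrices: they are the rank-1 matrices of the form x·S₀ + y·S₁.
The 2×2 minor of x·S₀ + y·S₁ on rows {0,1}, columns {0,1} is −180·x² + 120·xy = (-60)·(3·x − 2·y)(x), vanishing at (x:y) = (2:3) and (0:1).
M₁ = 2·S₀ + 3·S₁ = [[36, 0, 12], [-24, 0, -8], [0, 0, 0]] = 4·(3, -2, 0)(3, 0, 1)ᵀ and M₂ = S₁ = [[-6, 4, 6], [-6, 4, 6], [-18, 12, 18]] = (-2)·(1, 1, 3)(3, -2, -3)ᵀ, so take a₁ = (3, -2, 0), b₁ = (3, 0, 1), a₂ = (1, 1, 3), b₂ = (3, -2, -3).
Each slice is an integer combination of E₁ = a₁b₁ᵀ and E₂ = a₂b₂ᵀ: S₀ = 2·E₁ + 3·E₂, S₁ = −2·E₂, S₂ = 2·E₁; reading off coefficients, c₁ = (2, 0, 2) and c₂ = (3, -2, 0).
Hence T = (3, -2, 0) ⊗ (3, 0, 1) ⊗ (2, 0, 2) + (1, 1, 3) ⊗ (3, -2, -3) ⊗ (3, -2, 0), so rank(T) ≤ 2.
These bounds meet, so rank(T) = 2.

2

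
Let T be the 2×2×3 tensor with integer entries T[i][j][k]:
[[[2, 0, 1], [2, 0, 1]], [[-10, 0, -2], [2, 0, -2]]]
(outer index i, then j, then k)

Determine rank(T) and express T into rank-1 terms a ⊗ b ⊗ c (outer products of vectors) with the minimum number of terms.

Lower bound: the mode-1 unfolding of T (rows indexed by i, columns by (j,k) = (0,0), (0,1), (0,2), (1,0), (1,1), (1,2)) is [[2, 0, 1, 2, 0, 1], [-10, 0, -2, 2, 0, -2]].
There the 2×2 minor on rows i ∈ {0, 1}, columns (j,k) ∈ {(0,0), (0,2)} is det [[2, 1], [-10, -2]] = 6 ≠ 0, so this unfolding has rank ≥ 2; CP rank is at least every unfolding rank, so rank(T) ≥ 2. (This is only a lower bound: in general the CP rank may exceed every unfolding rank, so we still need to exhibit 2 rank-1 terms summing to T.)
Upper bound — finding two terms. Write S_k = T[:,:,k] for the frontal slices: S₀ = [[2, 2], [-10, 2]], S₁ = [[0, 0], [0, 0]], S₂ = [[1, 1], [-2, -2]].
If T = a₁ ⊗ b₁ ⊗ c₁ + a₂ ⊗ b₂ ⊗ c₂ then each S_k = c₁[k]·a₁b₁ᵀ + c₂[k]·a₂b₂ᵀ. S₀ and S₂ are linearly independent, so a₁b₁ᵀ and a₂b₂ᵀ must span the same plane of matrices: they are the rank-1 matrices of the form x·S₀ + y·S₂.
det(x·S₀ + y·S₂) is 24·x² + 12·xy = 12·(2·x + y)(x), vanishing at (x:y) = (1:-2) and (0:1).
M₁ = S₀ − 2·S₂ = [[0, 0], [-6, 6]] = (-6)·[0, 1][1, -1]ᵀ and M₂ = S₂ = [[1, 1], [-2, -2]] = [1, -2][1, 1]ᵀ, so take a₁ = [0, 1], b₁ = [1, -1], a₂ = [1, -2], b₂ = [1, 1].
Each slice is an integer combination of E₁ = a₁b₁ᵀ and E₂ = a₂b₂ᵀ: S₀ = −6·E₁ + 2·E₂, S₁ = 0, S₂ = E₂; reading off coefficients, c₁ = [-6, 0, 0] and c₂ = [2, 0, 1].
Hence T = [0, 1] ⊗ [1, -1] ⊗ [-6, 0, 0] + [1, -2] ⊗ [1, 1] ⊗ [2, 0, 1], so rank(T) ≤ 2.
These bounds meet, so rank(T) = 2.

rank(T) = 2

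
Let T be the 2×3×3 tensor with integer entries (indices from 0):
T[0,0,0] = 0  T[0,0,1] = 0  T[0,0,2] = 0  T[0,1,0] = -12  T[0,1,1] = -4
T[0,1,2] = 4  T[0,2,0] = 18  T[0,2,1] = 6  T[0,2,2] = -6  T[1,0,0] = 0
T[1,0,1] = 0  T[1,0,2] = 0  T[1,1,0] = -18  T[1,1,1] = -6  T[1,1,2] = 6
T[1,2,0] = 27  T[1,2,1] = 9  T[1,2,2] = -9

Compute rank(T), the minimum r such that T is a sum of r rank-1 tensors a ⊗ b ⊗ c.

Lower bound: T ≠ 0 (e.g. T[0,1,0] = -12), so rank(T) ≥ 1.
Upper bound: the mode-1 fibre T[:,1,0] = [-12, -18] gives a = [2, 3] (primitive direction); the mode-2 fibre T[0,:,0] = [0, -12, 18] gives b = [0, 2, -3]; then c[k] = T[0,1,k] / (a[0]·b[1]) = [-12, -4, 4] / 4 = [-3, -1, 1].
Expanding [2, 3] ⊗ [0, 2, -3] ⊗ [-3, -1, 1] reproduces all 18 entries of T, so T = [2, 3] ⊗ [0, 2, -3] ⊗ [-3, -1, 1] and rank(T) ≤ 1.
These bounds meet, so rank(T) = 1.

1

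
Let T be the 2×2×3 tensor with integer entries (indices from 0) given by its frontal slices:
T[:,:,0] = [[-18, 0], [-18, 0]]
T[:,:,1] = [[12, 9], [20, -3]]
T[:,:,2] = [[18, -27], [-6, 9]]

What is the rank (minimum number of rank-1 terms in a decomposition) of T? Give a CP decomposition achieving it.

rank(T) = 2

Lower bound: the mode-3 unfolding of T (rows indexed by k, columns by (i,j) = (0,0), (0,1), (1,0), (1,1)) is [[-18, 0, -18, 0], [12, 9, 20, -3], [18, -27, -6, 9]].
There the 2×2 minor on rows k ∈ {0, 1}, columns (i,j) ∈ {(0,0), (0,1)} is det [[-18, 0], [12, 9]] = -162 ≠ 0, so this unfolding has rank ≥ 2; CP rank is at least every unfolding rank, so rank(T) ≥ 2. (Flattening ranks never certify an upper bound on CP rank; for that we must actually write T with 2 rank-1 terms.)
Upper bound — finding two terms. Write S_k = T[:,:,k] for the frontal slices: S₀ = [[-18, 0], [-18, 0]], S₁ = [[12, 9], [20, -3]], S₂ = [[18, -27], [-6, 9]].
If T = a₁ ⊗ b₁ ⊗ c₁ + a₂ ⊗ b₂ ⊗ c₂ then each S_k = c₁[k]·a₁b₁ᵀ + c₂[k]·a₂b₂ᵀ. S₀ and S₁ are linearly independent, so a₁b₁ᵀ and a₂b₂ᵀ must span the same plane of matrices: they are the rank-1 matrices of the form x·S₀ + y·S₁.
det(x·S₀ + y·S₁) is 216·xy − 216·y² = 216·(x − y)(y), vanishing at (x:y) = (1:1) and (1:0).
M₁ = S₀ + S₁ = [[-6, 9], [2, -3]] = −[3, -1][2, -3]ᵀ and M₂ = S₀ = [[-18, 0], [-18, 0]] = (-18)·[1, 1][1, 0]ᵀ, so take a₁ = [3, -1], b₁ = [2, -3], a₂ = [1, 1], b₂ = [1, 0].
Each slice is an integer combination of E₁ = a₁b₁ᵀ and E₂ = a₂b₂ᵀ: S₀ = −18·E₂, S₁ = −E₁ + 18·E₂, S₂ = 3·E₁; reading off coefficients, c₁ = [0, -1, 3] and c₂ = [-18, 18, 0].
Hence T = [3, -1] ⊗ [2, -3] ⊗ [0, -1, 3] + [1, 1] ⊗ [1, 0] ⊗ [-18, 18, 0], so rank(T) ≤ 2.
These bounds meet, so rank(T) = 2.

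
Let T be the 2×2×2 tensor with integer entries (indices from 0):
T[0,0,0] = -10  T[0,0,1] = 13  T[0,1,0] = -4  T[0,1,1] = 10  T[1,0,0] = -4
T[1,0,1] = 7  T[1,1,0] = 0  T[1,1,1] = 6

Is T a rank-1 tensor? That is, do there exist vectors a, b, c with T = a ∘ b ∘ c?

No

The mode-2 unfolding of T (rows indexed by j, columns by (i,k) = (0,0), (0,1), (1,0), (1,1)) is [[-10, 13, -4, 7], [-4, 10, 0, 6]].
There the 2×2 minor on rows j ∈ {0, 1}, columns (i,k) ∈ {(0,0), (0,1)} is det [[-10, 13], [-4, 10]] = -48 ≠ 0, so this unfolding has rank ≥ 2; CP rank is at least every unfolding rank, so rank(T) ≥ 2.
In particular rank(T) ≥ 2 > 1, so T is not rank-1.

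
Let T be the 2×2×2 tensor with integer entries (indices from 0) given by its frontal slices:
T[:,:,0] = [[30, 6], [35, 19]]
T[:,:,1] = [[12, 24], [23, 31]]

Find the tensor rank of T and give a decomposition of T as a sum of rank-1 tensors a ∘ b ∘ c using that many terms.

Lower bound: the mode-2 unfolding of T (rows indexed by j, columns by (i,k) = (0,0), (0,1), (1,0), (1,1)) is [[30, 12, 35, 23], [6, 24, 19, 31]].
There the 2×2 minor on rows j ∈ {0, 1}, columns (i,k) ∈ {(0,0), (0,1)} is det [[30, 12], [6, 24]] = 648 ≠ 0, so this unfolding has rank ≥ 2; CP rank is at least every unfolding rank, so rank(T) ≥ 2. (Unfolding ranks only ever bound the CP rank from below — rank(T) can be strictly larger than all of them — so the matching upper bound has to come from an explicit 2-term decomposition.)
Upper bound — finding two terms. Write S_k = T[:,:,k] for the frontal slices: S₀ = [[30, 6], [35, 19]], S₁ = [[12, 24], [23, 31]].
If T = a₁ ∘ b₁ ∘ c₁ + a₂ ∘ b₂ ∘ c₂ then each S_k = c₁[k]·a₁b₁ᵀ + c₂[k]·a₂b₂ᵀ. S₀ and S₁ are linearly independent, so a₁b₁ᵀ and a₂b₂ᵀ must span the same plane of matrices: they are the rank-1 matrices of the form x·S₀ + y·S₁.
det(x·S₀ + y·S₁) is 360·x² + 180·xy − 180·y² = 180·(2·x − y)(x + y), vanishing at (x:y) = (1:2) and (1:-1).
M₁ = S₀ + 2·S₁ = [[54, 54], [81, 81]] = 27·[2, 3][1, 1]ᵀ and M₂ = S₀ − S₁ = [[18, -18], [12, -12]] = 6·[3, 2][1, -1]ᵀ, so take a₁ = [2, 3], b₁ = [1, 1], a₂ = [3, 2], b₂ = [1, -1].
Each slice is an integer combination of E₁ = a₁b₁ᵀ and E₂ = a₂b₂ᵀ: S₀ = 9·E₁ + 4·E₂, S₁ = 9·E₁ − 2·E₂; reading off coefficients, c₁ = [9, 9] and c₂ = [4, -2].
Hence T = [2, 3] ∘ [1, 1] ∘ [9, 9] + [3, 2] ∘ [1, -1] ∘ [4, -2], so rank(T) ≤ 2.
These bounds meet, so rank(T) = 2.

rank(T) = 2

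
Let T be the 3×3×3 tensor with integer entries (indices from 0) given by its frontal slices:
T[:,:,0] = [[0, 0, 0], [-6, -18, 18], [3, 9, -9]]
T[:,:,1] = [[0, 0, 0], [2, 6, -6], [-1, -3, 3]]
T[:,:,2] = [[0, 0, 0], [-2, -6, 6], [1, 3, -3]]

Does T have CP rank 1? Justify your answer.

Yes

If T = a ⊗ b ⊗ c then every fibre of T is a multiple of the corresponding factor, so read the factors off the fibres through the nonzero entry T[1,0,0] = -6.
The mode-1 fibre T[:,0,0] = [0, -6, 3] gives a = [0, 2, -1] (primitive direction); the mode-2 fibre T[1,:,0] = [-6, -18, 18] gives b = [1, 3, -3]; then c[k] = T[1,0,k] / (a[1]·b[0]) = [-6, 2, -2] / 2 = [-3, 1, -1].
Expanding [0, 2, -1] ⊗ [1, 3, -3] ⊗ [-3, 1, -1] reproduces all 27 entries of T, so T = [0, 2, -1] ⊗ [1, 3, -3] ⊗ [-3, 1, -1] and rank(T) ≤ 1.
Equivalently every frontal slice T[:,:,k] is c[k] times the rank-1 matrix [0, 2, -1] ⊗ [1, 3, -3]. So T has rank 1 (it is nonzero).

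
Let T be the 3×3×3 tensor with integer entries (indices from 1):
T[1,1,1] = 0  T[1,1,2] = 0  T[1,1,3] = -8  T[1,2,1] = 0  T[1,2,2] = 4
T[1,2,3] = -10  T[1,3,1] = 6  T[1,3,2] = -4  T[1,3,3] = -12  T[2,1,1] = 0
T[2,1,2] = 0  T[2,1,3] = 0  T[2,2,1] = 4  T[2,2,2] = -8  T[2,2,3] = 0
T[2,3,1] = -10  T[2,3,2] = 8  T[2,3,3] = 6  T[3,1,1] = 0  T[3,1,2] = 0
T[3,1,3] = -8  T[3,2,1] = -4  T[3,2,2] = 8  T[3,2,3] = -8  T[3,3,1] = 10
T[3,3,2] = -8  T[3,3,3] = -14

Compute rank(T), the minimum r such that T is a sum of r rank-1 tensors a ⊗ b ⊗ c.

3

Lower bound: in the mode-2 unfolding of T (rows indexed by j, columns by (i,k)) the 3×3 minor on rows j ∈ {1, 2, 3}, columns (i,k) ∈ {(1,1), (1,2), (1,3)} is det [[0, 0, -8], [0, 4, -10], [6, -4, -12]] = 192 ≠ 0, so that unfolding has rank ≥ 3 and hence rank(T) ≥ 3 (CP rank is at least every unfolding rank, though it can be larger).
Upper bound: T is a sum of 3 rank-1 terms, T = [1, -2, 2] ⊗ [0, 1, -1] ⊗ [-4, 4, 2] + [1, -1, 1] ⊗ [0, 2, 1] ⊗ [2, 0, -2] + [1, 0, 1] ⊗ [1, 1, 1] ⊗ [0, 0, -8] (one valid choice — decompositions are not unique — normalised so each a, b is primitive with positive first nonzero entry; check it by expanding all entries), so rank(T) ≤ 3.
These bounds meet, so rank(T) = 3.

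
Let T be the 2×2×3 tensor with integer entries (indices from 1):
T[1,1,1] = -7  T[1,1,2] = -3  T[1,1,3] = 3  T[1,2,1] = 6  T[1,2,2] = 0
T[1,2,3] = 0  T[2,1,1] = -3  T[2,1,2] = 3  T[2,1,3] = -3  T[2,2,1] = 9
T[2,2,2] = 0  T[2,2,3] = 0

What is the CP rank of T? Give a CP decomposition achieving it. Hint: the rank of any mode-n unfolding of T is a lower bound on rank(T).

Lower bound: the mode-3 unfolding of T (rows indexed by k, columns by (i,j) = (1,1), (1,2), (2,1), (2,2)) is [[-7, 6, -3, 9], [-3, 0, 3, 0], [3, 0, -3, 0]].
There the 2×2 minor on rows k ∈ {1, 2}, columns (i,j) ∈ {(1,1), (1,2)} is det [[-7, 6], [-3, 0]] = 18 ≠ 0, so this unfolding has rank ≥ 2; CP rank is at least every unfolding rank, so rank(T) ≥ 2. (This is only a lower bound: in general the CP rank may exceed every unfolding rank, so we still need to exhibit 2 rank-1 terms summing to T.)
Upper bound — finding two terms. Write S_k = T[:,:,k] for the frontal slices: S₁ = [[-7, 6], [-3, 9]], S₂ = [[-3, 0], [3, 0]], S₃ = [[3, 0], [-3, 0]].
If T = a₁ ⊗ b₁ ⊗ c₁ + a₂ ⊗ b₂ ⊗ c₂ then each S_k = c₁[k]·a₁b₁ᵀ + c₂[k]·a₂b₂ᵀ. S₁ and S₂ are linearly independent, so a₁b₁ᵀ and a₂b₂ᵀ must span the same plane of matrices: they are the rank-1 matrices of the form x·S₁ + y·S₂.
det(x·S₁ + y·S₂) is −45·x² − 45·xy = (-45)·(x + y)(x), vanishing at (x:y) = (1:-1) and (0:1).
M₁ = S₁ − S₂ = [[-4, 6], [-6, 9]] = −(2, 3)(2, -3)ᵀ and M₂ = S₂ = [[-3, 0], [3, 0]] = (-3)·(1, -1)(1, 0)ᵀ, so take a₁ = (2, 3), b₁ = (2, -3), a₂ = (1, -1), b₂ = (1, 0).
Each slice is an integer combination of E₁ = a₁b₁ᵀ and E₂ = a₂b₂ᵀ: S₁ = −E₁ − 3·E₂, S₂ = −3·E₂, S₃ = 3·E₂; reading off coefficients, c₁ = (-1, 0, 0) and c₂ = (-3, -3, 3).
Hence T = (2, 3) ⊗ (2, -3) ⊗ (-1, 0, 0) + (1, -1) ⊗ (1, 0) ⊗ (-3, -3, 3), so rank(T) ≤ 2.
These bounds meet, so rank(T) = 2.

rank(T) = 2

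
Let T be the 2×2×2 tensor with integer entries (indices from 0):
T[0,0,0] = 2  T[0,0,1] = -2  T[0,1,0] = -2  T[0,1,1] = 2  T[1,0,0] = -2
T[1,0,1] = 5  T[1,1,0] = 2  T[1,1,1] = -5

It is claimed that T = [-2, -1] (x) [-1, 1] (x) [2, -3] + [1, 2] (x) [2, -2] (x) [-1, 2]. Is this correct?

Yes

Reconstruct entrywise from the claimed factors. For example, T[0,1,1] = 2 and Σₗ aₗ[0]bₗ[1]cₗ[1] = (-2)·(1)·(-3) + (1)·(-2)·(2) = 2; checking all 8 entries, every one matches. The claim holds.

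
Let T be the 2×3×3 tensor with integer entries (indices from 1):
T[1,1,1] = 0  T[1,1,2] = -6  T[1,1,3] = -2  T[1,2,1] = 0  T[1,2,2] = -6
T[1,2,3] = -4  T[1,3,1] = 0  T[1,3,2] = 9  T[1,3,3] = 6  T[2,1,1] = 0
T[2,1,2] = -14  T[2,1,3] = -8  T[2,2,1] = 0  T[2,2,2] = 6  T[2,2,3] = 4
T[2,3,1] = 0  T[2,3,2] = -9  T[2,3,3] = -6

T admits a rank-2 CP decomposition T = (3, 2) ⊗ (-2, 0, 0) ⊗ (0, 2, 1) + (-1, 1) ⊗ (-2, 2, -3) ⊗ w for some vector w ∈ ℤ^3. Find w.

Subtract the known terms from T to get the rank-1 residual R = (-1, 1) ⊗ (-2, 2, -3) ⊗ w, so R[i,j,k] = a[i]·b[j]·w[k]. Pick indices with nonzero a[1]·b[1] = (-1)·(-2) = 2. Only the fibre through (1,1,·) is needed: R[1,1,:] = T[1,1,:] − Σₗ aₗ[1]bₗ[1]cₗ = [0, -6, -2] − (3)·(-2)·(0, 2, 1) = [0, 6, 4]. Then w[k] = R[1,1,k] / 2 for each k, giving w = [0, 6, 4] / 2 = (0, 3, 2).

w = (0, 3, 2)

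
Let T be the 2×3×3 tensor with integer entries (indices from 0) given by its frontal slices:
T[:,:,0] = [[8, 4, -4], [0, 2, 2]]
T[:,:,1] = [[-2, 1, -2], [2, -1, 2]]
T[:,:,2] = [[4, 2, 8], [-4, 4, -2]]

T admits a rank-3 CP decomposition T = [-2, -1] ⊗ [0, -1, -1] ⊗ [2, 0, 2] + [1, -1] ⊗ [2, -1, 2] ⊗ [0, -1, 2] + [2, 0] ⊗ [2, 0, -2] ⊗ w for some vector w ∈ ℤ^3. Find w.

Subtract the known terms from T to get the rank-1 residual R = [2, 0] ⊗ [2, 0, -2] ⊗ w, so R[i,j,k] = a[i]·b[j]·w[k]. Pick indices with nonzero a[0]·b[0] = (2)·(2) = 4. Only the fibre through (0,0,·) is needed: R[0,0,:] = T[0,0,:] − Σₗ aₗ[0]bₗ[0]cₗ = [8, -2, 4] − (-2)·(0)·[2, 0, 2] − (1)·(2)·[0, -1, 2] = [8, 0, 0]. Then w[k] = R[0,0,k] / 4 for each k, giving w = [8, 0, 0] / 4 = [2, 0, 0].

w = [2, 0, 0]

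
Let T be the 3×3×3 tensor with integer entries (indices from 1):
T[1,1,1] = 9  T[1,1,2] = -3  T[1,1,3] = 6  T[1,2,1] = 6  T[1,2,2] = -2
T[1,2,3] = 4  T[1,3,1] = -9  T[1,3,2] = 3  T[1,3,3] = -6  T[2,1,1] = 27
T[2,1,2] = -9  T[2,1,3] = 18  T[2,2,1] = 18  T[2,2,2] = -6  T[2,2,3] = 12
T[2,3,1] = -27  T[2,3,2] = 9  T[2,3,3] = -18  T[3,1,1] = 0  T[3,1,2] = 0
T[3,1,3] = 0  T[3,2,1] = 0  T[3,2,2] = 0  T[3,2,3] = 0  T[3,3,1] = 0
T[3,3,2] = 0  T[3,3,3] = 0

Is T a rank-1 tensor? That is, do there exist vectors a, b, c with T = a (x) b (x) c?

Yes

The mode-1 fibre T[:,1,1] = [9, 27, 0] gives a = [1, 3, 0] (primitive direction); the mode-2 fibre T[1,:,1] = [9, 6, -9] gives b = [3, 2, -3]; then c[k] = T[1,1,k] / (a[1]·b[1]) = [9, -3, 6] / 3 = [3, -1, 2].
Expanding [1, 3, 0] (x) [3, 2, -3] (x) [3, -1, 2] reproduces all 27 entries of T, so T = [1, 3, 0] (x) [3, 2, -3] (x) [3, -1, 2] and rank(T) ≤ 1.
Equivalently every frontal slice T[:,:,k] is c[k] times the rank-1 matrix [1, 3, 0] (x) [3, 2, -3]. So T has rank 1 (it is nonzero).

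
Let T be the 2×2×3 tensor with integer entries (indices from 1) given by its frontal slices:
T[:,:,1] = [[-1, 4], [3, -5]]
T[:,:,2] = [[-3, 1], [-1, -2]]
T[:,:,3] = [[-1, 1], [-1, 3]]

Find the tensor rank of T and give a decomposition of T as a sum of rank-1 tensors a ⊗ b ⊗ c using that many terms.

rank(T) = 3

Lower bound: the mode-3 unfolding of T (rows indexed by k, columns by (i,j) = (1,1), (1,2), (2,1), (2,2)) is [[-1, 4, 3, -5], [-3, 1, -1, -2], [-1, 1, -1, 3]].
There the 3×3 minor on rows k ∈ {1, 2, 3}, columns (i,j) ∈ {(1,1), (1,2), (2,1)} is det [[-1, 4, 3], [-3, 1, -1], [-1, 1, -1]] = -14 ≠ 0, so this unfolding has rank ≥ 3; CP rank is at least every unfolding rank, so rank(T) ≥ 3. (Flattening ranks never certify an upper bound on CP rank; for that we must actually write T with 3 rank-1 terms.)
Upper bound: T is a sum of 3 rank-1 terms, T = (1, -1) ⊗ (1, -2) ⊗ (-2, -1, 0) + (1, 1) ⊗ (1, 1) ⊗ (1, -2, -1) + (1, 2) ⊗ (0, 1) ⊗ (-1, 1, 2) (written with every a and b primitive with positive leading entry and the scale carried by c; CP decompositions are not unique, and this one is verified by expanding entrywise), so rank(T) ≤ 3.
These bounds meet, so rank(T) = 3.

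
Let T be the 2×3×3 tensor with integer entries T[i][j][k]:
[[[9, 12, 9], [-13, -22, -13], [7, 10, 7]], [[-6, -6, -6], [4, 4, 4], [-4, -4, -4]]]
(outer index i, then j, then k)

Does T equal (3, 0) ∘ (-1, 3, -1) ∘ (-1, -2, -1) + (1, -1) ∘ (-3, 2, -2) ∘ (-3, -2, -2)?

Reconstruct entry (0,0,0) from the claimed factors: Σₗ aₗ[0]bₗ[0]cₗ[0] = (3)·(-1)·(-1) + (1)·(-3)·(-3) = 12, but T[0,0,0] = 9. The claim is false.

No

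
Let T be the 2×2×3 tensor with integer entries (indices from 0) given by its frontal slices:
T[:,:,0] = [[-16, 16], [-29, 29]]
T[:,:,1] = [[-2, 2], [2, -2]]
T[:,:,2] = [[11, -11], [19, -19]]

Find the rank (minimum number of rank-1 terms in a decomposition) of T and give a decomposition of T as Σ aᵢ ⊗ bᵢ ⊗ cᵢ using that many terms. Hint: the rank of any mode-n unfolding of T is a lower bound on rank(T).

rank(T) = 2

Lower bound: the mode-3 unfolding of T (rows indexed by k, columns by (i,j) = (0,0), (0,1), (1,0), (1,1)) is [[-16, 16, -29, 29], [-2, 2, 2, -2], [11, -11, 19, -19]].
There the 2×2 minor on rows k ∈ {0, 1}, columns (i,j) ∈ {(0,0), (1,0)} is det [[-16, -29], [-2, 2]] = -90 ≠ 0, so this unfolding has rank ≥ 2; CP rank is at least every unfolding rank, so rank(T) ≥ 2. (This is only a lower bound: in general the CP rank may exceed every unfolding rank, so we still need to exhibit 2 rank-1 terms summing to T.)
Upper bound — finding two terms. Every mode-2 slice of T is a multiple of one matrix: T[:,j,:] = b[j]·M with b = [1, -1] and M = [[-16, -2, 11], [-29, 2, 19]] (rows indexed by i, columns by k). So it suffices to write M as a sum of two rank-1 matrices.
Splitting M by its rows (i = 0, 1), M = [1, 0][-16, -2, 11]ᵀ + [0, 1][-29, 2, 19]ᵀ.
Hence T = [1, 0] ⊗ [1, -1] ⊗ [-16, -2, 11] + [0, 1] ⊗ [1, -1] ⊗ [-29, 2, 19], so rank(T) ≤ 2.
These bounds meet, so rank(T) = 2.
Check entry T[1,0,1] = 2: (0)·(1)·(-2) + (1)·(1)·(2) = 2.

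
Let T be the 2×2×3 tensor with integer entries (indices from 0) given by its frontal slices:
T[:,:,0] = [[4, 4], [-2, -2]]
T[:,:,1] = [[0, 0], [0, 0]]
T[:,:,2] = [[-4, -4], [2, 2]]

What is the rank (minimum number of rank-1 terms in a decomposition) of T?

Lower bound: T ≠ 0 (e.g. T[0,0,0] = 4), so rank(T) ≥ 1.
Upper bound: if T = a ⊗ b ⊗ c then every fibre of T is a multiple of the corresponding factor, so read the factors off the fibres through the nonzero entry T[0,0,0] = 4.
The mode-1 fibre T[:,0,0] = [4, -2] gives a = [2, -1] (primitive direction); the mode-2 fibre T[0,:,0] = [4, 4] gives b = [1, 1]; then c[k] = T[0,0,k] / (a[0]·b[0]) = [4, 0, -4] / 2 = [2, 0, -2].
Expanding [2, -1] ⊗ [1, 1] ⊗ [2, 0, -2] reproduces all 12 entries of T, so T = [2, -1] ⊗ [1, 1] ⊗ [2, 0, -2] and rank(T) ≤ 1.
These bounds meet, so rank(T) = 1.
Check entry T[0,0,2] = -4: (2)·(1)·(-2) = -4.

1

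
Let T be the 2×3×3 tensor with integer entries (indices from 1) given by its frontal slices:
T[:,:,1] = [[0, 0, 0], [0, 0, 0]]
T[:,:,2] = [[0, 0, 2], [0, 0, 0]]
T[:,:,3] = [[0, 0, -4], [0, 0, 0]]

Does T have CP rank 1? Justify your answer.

If T = a ⊗ b ⊗ c then every fibre of T is a multiple of the corresponding factor, so read the factors off the fibres through the nonzero entry T[1,3,2] = 2.
The mode-1 fibre T[:,3,2] = [2, 0] gives a = [1, 0] (primitive direction); the mode-2 fibre T[1,:,2] = [0, 0, 2] gives b = [0, 0, 1]; then c[k] = T[1,3,k] / (a[1]·b[3]) = [0, 2, -4] / 1 = [0, 2, -4].
Expanding [1, 0] ⊗ [0, 0, 1] ⊗ [0, 2, -4] reproduces all 18 entries of T, so T = [1, 0] ⊗ [0, 0, 1] ⊗ [0, 2, -4] and rank(T) ≤ 1.
Equivalently every frontal slice T[:,:,k] is c[k] times the rank-1 matrix [1, 0] ⊗ [0, 0, 1]. So T has rank 1 (it is nonzero).

Yes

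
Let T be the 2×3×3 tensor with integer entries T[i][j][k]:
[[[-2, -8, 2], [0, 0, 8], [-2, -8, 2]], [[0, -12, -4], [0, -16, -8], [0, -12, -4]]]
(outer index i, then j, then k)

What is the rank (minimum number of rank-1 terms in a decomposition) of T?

3

Lower bound: the mode-3 unfolding of T (rows indexed by k, columns by (i,j) = (0,0), (0,1), (0,2), (1,0), (1,1), (1,2)) is [[-2, 0, -2, 0, 0, 0], [-8, 0, -8, -12, -16, -12], [2, 8, 2, -4, -8, -4]].
There the 3×3 minor on rows k ∈ {0, 1, 2}, columns (i,j) ∈ {(0,0), (0,1), (1,0)} is det [[-2, 0, 0], [-8, 0, -12], [2, 8, -4]] = -192 ≠ 0, so this unfolding has rank ≥ 3; CP rank is at least every unfolding rank, so rank(T) ≥ 3. (This is only a lower bound: in general the CP rank may exceed every unfolding rank, so we still need to exhibit 3 rank-1 terms summing to T.)
Upper bound: T is a sum of 3 rank-1 terms, T = [1, -1] ∘ [1, 2, 1] ∘ [0, 4, 4] + [1, 0] ∘ [1, 0, 1] ∘ [-2, -4, -2] + [1, 1] ∘ [1, 1, 1] ∘ [0, -8, 0] (one valid choice — decompositions are not unique — normalised so each a, b is primitive with positive first nonzero entry; check it by expanding all entries), so rank(T) ≤ 3.
These bounds meet, so rank(T) = 3.
Check entry T[0,2,2] = 2: (1)·(1)·(4) + (1)·(1)·(-2) + (1)·(1)·(0) = 2.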